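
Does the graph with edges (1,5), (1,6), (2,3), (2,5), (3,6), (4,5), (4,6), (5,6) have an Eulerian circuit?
Yes (the graph is connected and all 6 vertices have even degree)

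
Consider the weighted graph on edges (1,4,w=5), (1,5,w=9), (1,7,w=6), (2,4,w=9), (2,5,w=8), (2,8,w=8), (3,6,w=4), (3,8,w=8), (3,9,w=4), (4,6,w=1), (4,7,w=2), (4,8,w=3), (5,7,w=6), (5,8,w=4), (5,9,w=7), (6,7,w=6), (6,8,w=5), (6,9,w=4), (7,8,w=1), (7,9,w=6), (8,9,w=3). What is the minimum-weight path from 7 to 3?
7 (path: 7 -> 4 -> 6 -> 3; weights 2 + 1 + 4 = 7)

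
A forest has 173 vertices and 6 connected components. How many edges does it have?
167 (Each of the 6 component trees on V_i vertices has V_i - 1 edges; summing gives V - C = 173 - 6 = 167)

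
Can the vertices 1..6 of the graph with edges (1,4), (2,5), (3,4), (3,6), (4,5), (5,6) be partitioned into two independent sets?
Yes. Partition: {1, 3, 5}, {2, 4, 6}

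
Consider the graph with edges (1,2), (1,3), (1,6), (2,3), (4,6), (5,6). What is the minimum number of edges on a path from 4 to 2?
3 (path: 4 -> 6 -> 1 -> 2, 3 edges)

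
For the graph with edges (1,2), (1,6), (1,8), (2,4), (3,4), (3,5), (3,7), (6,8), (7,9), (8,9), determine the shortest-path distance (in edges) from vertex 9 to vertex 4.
3 (path: 9 -> 7 -> 3 -> 4, 3 edges)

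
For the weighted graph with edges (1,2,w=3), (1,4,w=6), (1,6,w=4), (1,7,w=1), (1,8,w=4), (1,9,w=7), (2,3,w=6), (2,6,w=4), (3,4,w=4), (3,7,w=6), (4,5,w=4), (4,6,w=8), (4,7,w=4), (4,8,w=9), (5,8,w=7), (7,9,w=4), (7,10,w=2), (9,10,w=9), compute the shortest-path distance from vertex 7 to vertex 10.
2 (path: 7 -> 10; weights 2 = 2)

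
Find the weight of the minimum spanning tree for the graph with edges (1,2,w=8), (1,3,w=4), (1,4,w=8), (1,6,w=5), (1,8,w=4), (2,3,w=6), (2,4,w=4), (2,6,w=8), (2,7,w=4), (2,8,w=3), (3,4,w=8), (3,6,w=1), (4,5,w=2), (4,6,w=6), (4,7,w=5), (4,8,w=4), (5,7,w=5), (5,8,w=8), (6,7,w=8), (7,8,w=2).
20 (MST edges: (1,3,w=4), (1,8,w=4), (2,4,w=4), (2,8,w=3), (3,6,w=1), (4,5,w=2), (7,8,w=2); sum of weights 4 + 4 + 4 + 3 + 1 + 2 + 2 = 20)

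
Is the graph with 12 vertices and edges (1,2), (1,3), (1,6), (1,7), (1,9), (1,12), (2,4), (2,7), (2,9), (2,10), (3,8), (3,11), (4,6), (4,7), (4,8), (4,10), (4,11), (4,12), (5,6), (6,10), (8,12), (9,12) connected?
Yes (BFS from 1 visits [1, 2, 3, 6, 7, 9, 12, 4, 10, 8, 11, 5] — all 12 vertices reached)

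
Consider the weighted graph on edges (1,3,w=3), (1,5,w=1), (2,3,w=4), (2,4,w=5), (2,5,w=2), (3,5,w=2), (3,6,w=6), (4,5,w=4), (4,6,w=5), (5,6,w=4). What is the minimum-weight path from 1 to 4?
5 (path: 1 -> 5 -> 4; weights 1 + 4 = 5)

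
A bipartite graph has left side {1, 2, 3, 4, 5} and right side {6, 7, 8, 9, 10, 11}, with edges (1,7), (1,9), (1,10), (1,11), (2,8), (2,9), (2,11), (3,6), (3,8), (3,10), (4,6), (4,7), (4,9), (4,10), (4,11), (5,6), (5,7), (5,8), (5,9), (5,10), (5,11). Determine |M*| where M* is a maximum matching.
5 (matching: (1,11), (2,9), (3,10), (4,7), (5,8); upper bound min(|L|,|R|) = min(5,6) = 5)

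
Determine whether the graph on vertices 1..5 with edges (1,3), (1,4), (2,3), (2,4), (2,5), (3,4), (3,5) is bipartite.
No (odd cycle of length 3: 4 -> 1 -> 3 -> 4)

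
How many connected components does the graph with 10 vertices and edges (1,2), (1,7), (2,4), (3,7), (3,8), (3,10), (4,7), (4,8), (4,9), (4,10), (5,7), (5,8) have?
2 (components: {1, 2, 3, 4, 5, 7, 8, 9, 10}, {6})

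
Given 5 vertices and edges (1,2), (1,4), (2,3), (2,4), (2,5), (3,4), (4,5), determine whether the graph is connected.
Yes (BFS from 1 visits [1, 2, 4, 3, 5] — all 5 vertices reached)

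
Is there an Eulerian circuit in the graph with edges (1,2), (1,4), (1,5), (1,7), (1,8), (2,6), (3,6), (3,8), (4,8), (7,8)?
No (2 vertices have odd degree: {1, 5}; Eulerian circuit requires 0)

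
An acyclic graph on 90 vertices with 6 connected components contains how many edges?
84 (Each of the 6 component trees on V_i vertices has V_i - 1 edges; summing gives V - C = 90 - 6 = 84)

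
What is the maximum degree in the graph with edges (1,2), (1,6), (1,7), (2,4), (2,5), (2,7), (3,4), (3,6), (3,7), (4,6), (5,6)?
4 (attained at vertices 2, 6)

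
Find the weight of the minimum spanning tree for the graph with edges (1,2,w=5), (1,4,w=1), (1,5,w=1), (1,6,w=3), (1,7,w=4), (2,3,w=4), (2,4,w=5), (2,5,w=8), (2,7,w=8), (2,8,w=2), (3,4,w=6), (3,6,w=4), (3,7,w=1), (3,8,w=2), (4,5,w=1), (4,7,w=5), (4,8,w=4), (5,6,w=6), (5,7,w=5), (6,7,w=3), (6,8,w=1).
11 (MST edges: (1,4,w=1), (1,5,w=1), (1,6,w=3), (2,8,w=2), (3,7,w=1), (3,8,w=2), (6,8,w=1); sum of weights 1 + 1 + 3 + 2 + 1 + 2 + 1 = 11)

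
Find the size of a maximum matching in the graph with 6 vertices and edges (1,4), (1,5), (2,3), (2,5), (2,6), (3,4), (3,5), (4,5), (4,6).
3 (matching: (1,5), (2,6), (3,4); upper bound floor(n/2) = floor(6/2) = 3)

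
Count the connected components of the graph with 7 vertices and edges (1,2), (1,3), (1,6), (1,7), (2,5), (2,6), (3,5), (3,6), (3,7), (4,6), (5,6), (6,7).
1 (components: {1, 2, 3, 4, 5, 6, 7})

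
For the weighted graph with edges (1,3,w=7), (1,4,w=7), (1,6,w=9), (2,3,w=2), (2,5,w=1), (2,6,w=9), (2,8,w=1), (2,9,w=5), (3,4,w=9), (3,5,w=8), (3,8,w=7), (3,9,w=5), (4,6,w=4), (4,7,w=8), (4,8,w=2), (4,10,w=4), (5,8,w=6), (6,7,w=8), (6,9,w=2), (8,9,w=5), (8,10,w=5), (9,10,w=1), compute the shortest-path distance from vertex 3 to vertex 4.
5 (path: 3 -> 2 -> 8 -> 4; weights 2 + 1 + 2 = 5)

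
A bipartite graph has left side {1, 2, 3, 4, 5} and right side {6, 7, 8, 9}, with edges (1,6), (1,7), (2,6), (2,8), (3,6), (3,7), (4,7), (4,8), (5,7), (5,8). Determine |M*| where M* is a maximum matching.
3 (matching: (1,7), (2,8), (3,6); upper bound min(|L|,|R|) = min(5,4) = 4)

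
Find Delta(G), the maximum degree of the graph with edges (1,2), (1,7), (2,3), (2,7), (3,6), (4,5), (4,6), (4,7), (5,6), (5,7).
4 (attained at vertex 7)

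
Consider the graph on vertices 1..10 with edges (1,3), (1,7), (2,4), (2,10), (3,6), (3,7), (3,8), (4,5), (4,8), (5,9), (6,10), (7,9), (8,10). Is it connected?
Yes (BFS from 1 visits [1, 3, 7, 6, 8, 9, 10, 4, 5, 2] — all 10 vertices reached)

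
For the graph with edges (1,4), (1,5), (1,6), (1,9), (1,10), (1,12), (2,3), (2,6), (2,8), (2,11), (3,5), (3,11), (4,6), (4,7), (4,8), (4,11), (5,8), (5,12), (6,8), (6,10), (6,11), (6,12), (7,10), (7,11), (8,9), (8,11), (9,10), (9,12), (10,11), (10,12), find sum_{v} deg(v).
60 (handshake: sum of degrees = 2|E| = 2 x 30 = 60)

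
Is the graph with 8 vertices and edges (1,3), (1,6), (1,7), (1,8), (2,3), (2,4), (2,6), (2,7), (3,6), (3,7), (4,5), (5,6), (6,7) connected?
Yes (BFS from 1 visits [1, 3, 6, 7, 8, 2, 5, 4] — all 8 vertices reached)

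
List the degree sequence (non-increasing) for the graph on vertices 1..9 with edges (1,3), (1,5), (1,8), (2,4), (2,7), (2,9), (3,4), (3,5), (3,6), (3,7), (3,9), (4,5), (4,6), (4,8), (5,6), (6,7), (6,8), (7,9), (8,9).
[6, 5, 5, 4, 4, 4, 4, 3, 3] (degrees: deg(1)=3, deg(2)=3, deg(3)=6, deg(4)=5, deg(5)=4, deg(6)=5, deg(7)=4, deg(8)=4, deg(9)=4)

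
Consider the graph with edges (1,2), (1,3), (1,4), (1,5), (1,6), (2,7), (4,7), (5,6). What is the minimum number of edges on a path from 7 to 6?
3 (path: 7 -> 4 -> 1 -> 6, 3 edges)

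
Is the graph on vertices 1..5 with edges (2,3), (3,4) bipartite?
Yes. Partition: {1, 2, 4, 5}, {3}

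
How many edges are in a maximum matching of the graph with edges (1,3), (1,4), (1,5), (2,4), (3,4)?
2 (matching: (1,5), (3,4); upper bound floor(n/2) = floor(5/2) = 2)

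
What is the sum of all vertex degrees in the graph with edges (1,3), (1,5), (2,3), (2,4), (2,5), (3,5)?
12 (handshake: sum of degrees = 2|E| = 2 x 6 = 12)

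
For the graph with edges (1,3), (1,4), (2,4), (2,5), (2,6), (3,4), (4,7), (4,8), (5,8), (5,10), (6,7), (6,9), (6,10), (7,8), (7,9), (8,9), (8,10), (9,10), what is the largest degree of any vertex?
5 (attained at vertices 4, 8)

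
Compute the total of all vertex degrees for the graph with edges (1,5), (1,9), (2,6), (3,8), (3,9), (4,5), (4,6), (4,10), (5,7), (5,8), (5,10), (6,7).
24 (handshake: sum of degrees = 2|E| = 2 x 12 = 24)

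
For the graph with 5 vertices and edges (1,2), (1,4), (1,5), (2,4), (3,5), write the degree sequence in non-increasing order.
[3, 2, 2, 2, 1] (degrees: deg(1)=3, deg(2)=2, deg(3)=1, deg(4)=2, deg(5)=2)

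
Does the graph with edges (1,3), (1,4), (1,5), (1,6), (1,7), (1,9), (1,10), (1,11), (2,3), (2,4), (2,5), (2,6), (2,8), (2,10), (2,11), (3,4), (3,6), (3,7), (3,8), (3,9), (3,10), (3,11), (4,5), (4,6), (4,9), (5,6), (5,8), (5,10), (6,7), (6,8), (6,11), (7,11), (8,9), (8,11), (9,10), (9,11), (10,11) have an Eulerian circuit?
No (2 vertices have odd degree: {2, 3}; Eulerian circuit requires 0)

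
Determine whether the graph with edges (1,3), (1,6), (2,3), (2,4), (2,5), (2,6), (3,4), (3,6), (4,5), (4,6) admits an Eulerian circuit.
Yes (the graph is connected and all 6 vertices have even degree)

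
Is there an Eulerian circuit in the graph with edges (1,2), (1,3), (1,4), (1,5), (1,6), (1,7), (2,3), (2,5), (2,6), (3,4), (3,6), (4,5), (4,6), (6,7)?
No (2 vertices have odd degree: {5, 6}; Eulerian circuit requires 0)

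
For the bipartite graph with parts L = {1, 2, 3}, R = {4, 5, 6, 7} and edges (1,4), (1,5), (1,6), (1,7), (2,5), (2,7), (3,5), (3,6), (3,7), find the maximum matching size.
3 (matching: (1,7), (2,5), (3,6); upper bound min(|L|,|R|) = min(3,4) = 3)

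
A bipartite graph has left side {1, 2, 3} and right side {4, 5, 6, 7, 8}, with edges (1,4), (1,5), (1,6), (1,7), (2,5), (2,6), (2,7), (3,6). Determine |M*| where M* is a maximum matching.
3 (matching: (1,7), (2,5), (3,6); upper bound min(|L|,|R|) = min(3,5) = 3)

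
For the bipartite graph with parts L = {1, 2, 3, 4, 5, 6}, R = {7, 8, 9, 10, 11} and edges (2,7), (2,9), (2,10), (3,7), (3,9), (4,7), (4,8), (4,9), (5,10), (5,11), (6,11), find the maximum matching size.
5 (matching: (2,7), (3,9), (4,8), (5,10), (6,11); upper bound min(|L|,|R|) = min(6,5) = 5)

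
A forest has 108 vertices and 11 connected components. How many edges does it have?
97 (Each of the 11 component trees on V_i vertices has V_i - 1 edges; summing gives V - C = 108 - 11 = 97)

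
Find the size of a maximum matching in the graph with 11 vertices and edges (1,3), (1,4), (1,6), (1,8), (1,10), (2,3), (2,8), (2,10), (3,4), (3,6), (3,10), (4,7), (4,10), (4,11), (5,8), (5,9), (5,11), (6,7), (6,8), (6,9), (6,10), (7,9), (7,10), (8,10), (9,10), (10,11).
5 (matching: (1,3), (4,7), (5,11), (6,9), (8,10); upper bound floor(n/2) = floor(11/2) = 5)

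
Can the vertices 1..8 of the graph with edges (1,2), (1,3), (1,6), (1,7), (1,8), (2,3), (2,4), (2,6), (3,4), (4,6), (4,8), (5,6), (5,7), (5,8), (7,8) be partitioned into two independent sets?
No (odd cycle of length 3: 7 -> 1 -> 8 -> 7)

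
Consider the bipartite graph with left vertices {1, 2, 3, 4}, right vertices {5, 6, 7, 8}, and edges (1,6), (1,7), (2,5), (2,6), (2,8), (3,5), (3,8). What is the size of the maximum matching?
3 (matching: (1,7), (2,6), (3,8); upper bound min(|L|,|R|) = min(4,4) = 4)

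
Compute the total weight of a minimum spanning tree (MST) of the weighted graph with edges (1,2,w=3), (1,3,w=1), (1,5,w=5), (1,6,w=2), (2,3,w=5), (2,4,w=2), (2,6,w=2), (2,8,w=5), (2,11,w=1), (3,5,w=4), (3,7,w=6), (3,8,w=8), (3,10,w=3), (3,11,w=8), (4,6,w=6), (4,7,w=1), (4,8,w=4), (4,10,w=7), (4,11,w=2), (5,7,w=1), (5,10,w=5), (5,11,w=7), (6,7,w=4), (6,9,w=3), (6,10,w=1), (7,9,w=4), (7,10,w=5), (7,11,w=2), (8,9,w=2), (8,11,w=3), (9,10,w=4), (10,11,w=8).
16 (MST edges: (1,3,w=1), (1,6,w=2), (2,4,w=2), (2,6,w=2), (2,11,w=1), (4,7,w=1), (5,7,w=1), (6,9,w=3), (6,10,w=1), (8,9,w=2); sum of weights 1 + 2 + 2 + 2 + 1 + 1 + 1 + 3 + 1 + 2 = 16)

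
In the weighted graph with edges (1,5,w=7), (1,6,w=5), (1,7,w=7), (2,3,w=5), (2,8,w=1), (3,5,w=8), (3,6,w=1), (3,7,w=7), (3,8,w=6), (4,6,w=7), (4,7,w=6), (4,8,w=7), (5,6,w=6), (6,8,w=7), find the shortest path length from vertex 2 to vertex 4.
8 (path: 2 -> 8 -> 4; weights 1 + 7 = 8)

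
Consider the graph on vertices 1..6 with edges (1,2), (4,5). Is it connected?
No, it has 4 components: {1, 2}, {3}, {4, 5}, {6}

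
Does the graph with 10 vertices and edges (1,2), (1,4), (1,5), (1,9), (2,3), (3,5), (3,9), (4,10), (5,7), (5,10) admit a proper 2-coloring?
Yes. Partition: {1, 3, 6, 7, 8, 10}, {2, 4, 5, 9}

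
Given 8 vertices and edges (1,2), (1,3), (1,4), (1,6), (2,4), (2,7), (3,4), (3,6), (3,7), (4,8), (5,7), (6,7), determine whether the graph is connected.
Yes (BFS from 1 visits [1, 2, 3, 4, 6, 7, 8, 5] — all 8 vertices reached)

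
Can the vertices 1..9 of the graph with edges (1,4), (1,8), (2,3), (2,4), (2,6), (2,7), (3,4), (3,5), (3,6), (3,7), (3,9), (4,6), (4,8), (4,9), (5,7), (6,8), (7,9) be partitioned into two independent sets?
No (odd cycle of length 3: 4 -> 1 -> 8 -> 4)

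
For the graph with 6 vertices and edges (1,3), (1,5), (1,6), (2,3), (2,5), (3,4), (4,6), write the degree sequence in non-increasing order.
[3, 3, 2, 2, 2, 2] (degrees: deg(1)=3, deg(2)=2, deg(3)=3, deg(4)=2, deg(5)=2, deg(6)=2)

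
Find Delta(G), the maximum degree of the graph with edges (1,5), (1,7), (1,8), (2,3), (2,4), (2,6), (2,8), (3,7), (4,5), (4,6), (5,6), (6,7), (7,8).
4 (attained at vertices 2, 6, 7)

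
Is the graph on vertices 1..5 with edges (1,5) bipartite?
Yes. Partition: {1, 2, 3, 4}, {5}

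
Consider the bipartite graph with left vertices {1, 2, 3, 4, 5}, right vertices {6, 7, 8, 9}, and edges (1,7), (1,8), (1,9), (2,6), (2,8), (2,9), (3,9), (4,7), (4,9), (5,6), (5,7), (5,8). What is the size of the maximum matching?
4 (matching: (1,9), (2,8), (4,7), (5,6); upper bound min(|L|,|R|) = min(5,4) = 4)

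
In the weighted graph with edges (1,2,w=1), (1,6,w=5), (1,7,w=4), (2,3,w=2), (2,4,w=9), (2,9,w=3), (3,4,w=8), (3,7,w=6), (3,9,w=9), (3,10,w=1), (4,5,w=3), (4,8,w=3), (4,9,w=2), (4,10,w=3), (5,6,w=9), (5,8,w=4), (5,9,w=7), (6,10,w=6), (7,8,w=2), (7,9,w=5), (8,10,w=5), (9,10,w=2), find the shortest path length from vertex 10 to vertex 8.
5 (path: 10 -> 8; weights 5 = 5)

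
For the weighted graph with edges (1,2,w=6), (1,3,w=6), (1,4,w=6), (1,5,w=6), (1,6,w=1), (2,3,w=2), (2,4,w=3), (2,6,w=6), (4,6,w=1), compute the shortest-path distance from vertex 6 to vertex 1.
1 (path: 6 -> 1; weights 1 = 1)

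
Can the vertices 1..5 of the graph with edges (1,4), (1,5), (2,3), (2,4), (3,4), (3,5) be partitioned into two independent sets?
No (odd cycle of length 3: 2 -> 4 -> 3 -> 2)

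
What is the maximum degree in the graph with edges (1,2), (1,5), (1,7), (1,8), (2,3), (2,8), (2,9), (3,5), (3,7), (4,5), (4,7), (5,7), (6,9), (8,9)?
4 (attained at vertices 1, 2, 5, 7)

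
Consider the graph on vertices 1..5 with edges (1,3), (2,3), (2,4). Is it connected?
No, it has 2 components: {1, 2, 3, 4}, {5}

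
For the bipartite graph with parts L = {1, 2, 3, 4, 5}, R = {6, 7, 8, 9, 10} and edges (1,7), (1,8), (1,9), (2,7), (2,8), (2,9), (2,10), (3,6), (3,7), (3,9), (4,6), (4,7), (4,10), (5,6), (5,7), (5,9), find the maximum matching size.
5 (matching: (1,9), (2,8), (3,7), (4,10), (5,6); upper bound min(|L|,|R|) = min(5,5) = 5)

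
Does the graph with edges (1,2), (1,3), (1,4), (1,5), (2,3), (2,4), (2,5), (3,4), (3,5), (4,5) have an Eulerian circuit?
Yes (the graph is connected and all 5 vertices have even degree)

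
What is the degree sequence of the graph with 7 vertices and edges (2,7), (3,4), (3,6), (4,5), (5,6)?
[2, 2, 2, 2, 1, 1, 0] (degrees: deg(1)=0, deg(2)=1, deg(3)=2, deg(4)=2, deg(5)=2, deg(6)=2, deg(7)=1)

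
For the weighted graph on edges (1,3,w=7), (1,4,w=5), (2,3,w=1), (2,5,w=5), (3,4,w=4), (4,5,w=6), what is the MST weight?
15 (MST edges: (1,4,w=5), (2,3,w=1), (2,5,w=5), (3,4,w=4); sum of weights 5 + 1 + 5 + 4 = 15)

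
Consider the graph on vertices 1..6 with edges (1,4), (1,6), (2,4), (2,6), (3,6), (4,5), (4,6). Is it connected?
Yes (BFS from 1 visits [1, 4, 6, 2, 5, 3] — all 6 vertices reached)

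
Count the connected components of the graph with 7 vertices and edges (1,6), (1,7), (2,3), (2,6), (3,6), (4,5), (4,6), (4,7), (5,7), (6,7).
1 (components: {1, 2, 3, 4, 5, 6, 7})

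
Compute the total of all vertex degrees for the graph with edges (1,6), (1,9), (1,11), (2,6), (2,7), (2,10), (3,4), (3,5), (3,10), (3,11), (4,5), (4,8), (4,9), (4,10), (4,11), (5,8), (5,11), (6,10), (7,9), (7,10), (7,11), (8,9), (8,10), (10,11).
48 (handshake: sum of degrees = 2|E| = 2 x 24 = 48)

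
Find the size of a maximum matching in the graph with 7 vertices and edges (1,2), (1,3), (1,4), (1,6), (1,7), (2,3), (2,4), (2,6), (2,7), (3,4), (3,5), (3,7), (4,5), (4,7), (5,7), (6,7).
3 (matching: (1,7), (2,6), (4,5); upper bound floor(n/2) = floor(7/2) = 3)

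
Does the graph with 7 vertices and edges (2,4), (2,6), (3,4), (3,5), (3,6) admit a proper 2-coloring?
Yes. Partition: {1, 2, 3, 7}, {4, 5, 6}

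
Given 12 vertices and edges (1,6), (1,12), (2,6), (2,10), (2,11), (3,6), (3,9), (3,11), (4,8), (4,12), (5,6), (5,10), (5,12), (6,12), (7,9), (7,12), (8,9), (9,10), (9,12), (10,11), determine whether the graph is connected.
Yes (BFS from 1 visits [1, 6, 12, 2, 3, 5, 4, 7, 9, 10, 11, 8] — all 12 vertices reached)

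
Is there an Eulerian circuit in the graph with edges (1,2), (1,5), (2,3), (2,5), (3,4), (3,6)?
No (4 vertices have odd degree: {2, 3, 4, 6}; Eulerian circuit requires 0)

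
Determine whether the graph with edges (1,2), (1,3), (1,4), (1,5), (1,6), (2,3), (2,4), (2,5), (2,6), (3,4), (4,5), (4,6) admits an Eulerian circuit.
No (6 vertices have odd degree: {1, 2, 3, 4, 5, 6}; Eulerian circuit requires 0)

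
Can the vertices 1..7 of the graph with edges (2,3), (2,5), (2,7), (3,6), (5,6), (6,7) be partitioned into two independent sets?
Yes. Partition: {1, 2, 4, 6}, {3, 5, 7}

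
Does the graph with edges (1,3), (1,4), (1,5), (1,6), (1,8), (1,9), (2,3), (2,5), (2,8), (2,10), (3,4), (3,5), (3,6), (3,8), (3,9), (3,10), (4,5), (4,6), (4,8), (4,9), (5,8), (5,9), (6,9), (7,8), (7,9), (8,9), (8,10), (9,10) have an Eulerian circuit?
Yes (the graph is connected and all 10 vertices have even degree)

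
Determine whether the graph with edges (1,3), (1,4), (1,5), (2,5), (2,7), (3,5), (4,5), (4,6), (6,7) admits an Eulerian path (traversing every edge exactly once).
Yes (the graph is connected and exactly 2 vertices have odd degree: {1, 4}; any Eulerian path must start and end at those)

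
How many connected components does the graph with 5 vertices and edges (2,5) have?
4 (components: {1}, {2, 5}, {3}, {4})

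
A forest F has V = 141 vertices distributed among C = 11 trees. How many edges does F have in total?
130 (Each of the 11 component trees on V_i vertices has V_i - 1 edges; summing gives V - C = 141 - 11 = 130)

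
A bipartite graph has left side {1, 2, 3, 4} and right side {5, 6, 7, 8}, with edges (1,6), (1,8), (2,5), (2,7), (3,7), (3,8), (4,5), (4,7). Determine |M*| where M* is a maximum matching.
4 (matching: (1,6), (2,7), (3,8), (4,5); upper bound min(|L|,|R|) = min(4,4) = 4)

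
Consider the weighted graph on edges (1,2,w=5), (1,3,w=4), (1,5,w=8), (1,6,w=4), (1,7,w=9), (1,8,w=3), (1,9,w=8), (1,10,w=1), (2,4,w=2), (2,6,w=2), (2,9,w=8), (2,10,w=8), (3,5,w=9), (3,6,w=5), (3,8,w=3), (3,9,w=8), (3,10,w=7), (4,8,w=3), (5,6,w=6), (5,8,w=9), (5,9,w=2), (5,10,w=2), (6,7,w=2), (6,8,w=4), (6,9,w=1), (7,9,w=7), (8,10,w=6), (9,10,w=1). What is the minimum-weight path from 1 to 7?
5 (path: 1 -> 10 -> 9 -> 6 -> 7; weights 1 + 1 + 1 + 2 = 5)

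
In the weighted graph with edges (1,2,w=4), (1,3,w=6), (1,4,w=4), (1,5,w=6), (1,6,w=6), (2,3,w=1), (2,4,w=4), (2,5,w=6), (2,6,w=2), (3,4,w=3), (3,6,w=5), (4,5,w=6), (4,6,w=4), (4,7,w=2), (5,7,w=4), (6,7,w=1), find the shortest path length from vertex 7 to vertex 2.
3 (path: 7 -> 6 -> 2; weights 1 + 2 = 3)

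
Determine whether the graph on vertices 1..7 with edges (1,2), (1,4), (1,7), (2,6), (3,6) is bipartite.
Yes. Partition: {1, 5, 6}, {2, 3, 4, 7}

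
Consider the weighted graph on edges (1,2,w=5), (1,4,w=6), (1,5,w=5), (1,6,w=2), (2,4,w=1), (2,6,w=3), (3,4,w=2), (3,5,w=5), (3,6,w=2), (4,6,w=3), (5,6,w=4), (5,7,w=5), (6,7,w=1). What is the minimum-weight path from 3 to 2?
3 (path: 3 -> 4 -> 2; weights 2 + 1 = 3)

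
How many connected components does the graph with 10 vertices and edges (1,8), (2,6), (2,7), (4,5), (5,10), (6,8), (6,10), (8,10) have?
3 (components: {1, 2, 4, 5, 6, 7, 8, 10}, {3}, {9})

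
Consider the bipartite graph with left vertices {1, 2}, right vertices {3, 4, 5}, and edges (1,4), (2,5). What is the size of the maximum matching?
2 (matching: (1,4), (2,5); upper bound min(|L|,|R|) = min(2,3) = 2)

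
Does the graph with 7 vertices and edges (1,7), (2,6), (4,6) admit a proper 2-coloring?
Yes. Partition: {1, 2, 3, 4, 5}, {6, 7}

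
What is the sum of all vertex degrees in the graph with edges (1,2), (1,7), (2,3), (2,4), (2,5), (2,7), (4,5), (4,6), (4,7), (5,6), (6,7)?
22 (handshake: sum of degrees = 2|E| = 2 x 11 = 22)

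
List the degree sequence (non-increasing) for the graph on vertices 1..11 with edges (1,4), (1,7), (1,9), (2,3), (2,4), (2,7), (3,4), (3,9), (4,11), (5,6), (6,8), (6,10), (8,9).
[4, 3, 3, 3, 3, 3, 2, 2, 1, 1, 1] (degrees: deg(1)=3, deg(2)=3, deg(3)=3, deg(4)=4, deg(5)=1, deg(6)=3, deg(7)=2, deg(8)=2, deg(9)=3, deg(10)=1, deg(11)=1)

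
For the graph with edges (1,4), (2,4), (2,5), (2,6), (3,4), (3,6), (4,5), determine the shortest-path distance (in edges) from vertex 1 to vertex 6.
3 (path: 1 -> 4 -> 3 -> 6, 3 edges)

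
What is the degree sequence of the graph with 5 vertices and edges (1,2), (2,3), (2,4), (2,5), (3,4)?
[4, 2, 2, 1, 1] (degrees: deg(1)=1, deg(2)=4, deg(3)=2, deg(4)=2, deg(5)=1)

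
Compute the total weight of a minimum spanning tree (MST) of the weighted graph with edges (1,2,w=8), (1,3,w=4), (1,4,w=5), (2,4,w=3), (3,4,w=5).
12 (MST edges: (1,3,w=4), (1,4,w=5), (2,4,w=3); sum of weights 4 + 5 + 3 = 12)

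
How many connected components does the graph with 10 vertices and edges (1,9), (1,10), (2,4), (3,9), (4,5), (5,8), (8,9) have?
3 (components: {1, 2, 3, 4, 5, 8, 9, 10}, {6}, {7})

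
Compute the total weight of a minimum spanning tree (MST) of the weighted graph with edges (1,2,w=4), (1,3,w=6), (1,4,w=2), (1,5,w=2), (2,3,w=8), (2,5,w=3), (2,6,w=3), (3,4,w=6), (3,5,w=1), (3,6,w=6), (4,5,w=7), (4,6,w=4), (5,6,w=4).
11 (MST edges: (1,4,w=2), (1,5,w=2), (2,5,w=3), (2,6,w=3), (3,5,w=1); sum of weights 2 + 2 + 3 + 3 + 1 = 11)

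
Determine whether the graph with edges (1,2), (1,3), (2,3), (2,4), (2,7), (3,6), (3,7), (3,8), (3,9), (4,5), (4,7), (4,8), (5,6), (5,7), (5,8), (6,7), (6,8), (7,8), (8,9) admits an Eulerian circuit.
Yes (the graph is connected and all 9 vertices have even degree)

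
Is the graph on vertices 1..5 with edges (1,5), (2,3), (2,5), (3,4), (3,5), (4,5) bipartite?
No (odd cycle of length 3: 3 -> 5 -> 2 -> 3)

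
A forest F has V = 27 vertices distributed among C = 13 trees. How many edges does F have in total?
14 (Each of the 13 component trees on V_i vertices has V_i - 1 edges; summing gives V - C = 27 - 13 = 14)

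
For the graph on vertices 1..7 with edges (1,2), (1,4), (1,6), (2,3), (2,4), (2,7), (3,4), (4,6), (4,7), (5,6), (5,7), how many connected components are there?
1 (components: {1, 2, 3, 4, 5, 6, 7})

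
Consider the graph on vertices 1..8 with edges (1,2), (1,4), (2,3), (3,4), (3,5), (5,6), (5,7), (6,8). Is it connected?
Yes (BFS from 1 visits [1, 2, 4, 3, 5, 6, 7, 8] — all 8 vertices reached)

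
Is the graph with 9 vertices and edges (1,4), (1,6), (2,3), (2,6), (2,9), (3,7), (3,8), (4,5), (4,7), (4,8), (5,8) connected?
Yes (BFS from 1 visits [1, 4, 6, 5, 7, 8, 2, 3, 9] — all 9 vertices reached)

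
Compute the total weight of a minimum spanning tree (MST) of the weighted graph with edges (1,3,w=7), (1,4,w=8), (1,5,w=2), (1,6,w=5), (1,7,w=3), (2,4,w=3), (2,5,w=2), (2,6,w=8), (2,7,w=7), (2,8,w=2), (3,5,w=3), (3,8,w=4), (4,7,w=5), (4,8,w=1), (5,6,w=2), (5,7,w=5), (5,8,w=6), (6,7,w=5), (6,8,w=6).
15 (MST edges: (1,5,w=2), (1,7,w=3), (2,5,w=2), (2,8,w=2), (3,5,w=3), (4,8,w=1), (5,6,w=2); sum of weights 2 + 3 + 2 + 2 + 3 + 1 + 2 = 15)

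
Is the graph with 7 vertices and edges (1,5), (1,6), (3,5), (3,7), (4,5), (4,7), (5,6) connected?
No, it has 2 components: {1, 3, 4, 5, 6, 7}, {2}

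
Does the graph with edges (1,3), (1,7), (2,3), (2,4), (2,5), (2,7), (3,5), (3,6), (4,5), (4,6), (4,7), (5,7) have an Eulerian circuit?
Yes (the graph is connected and all 7 vertices have even degree)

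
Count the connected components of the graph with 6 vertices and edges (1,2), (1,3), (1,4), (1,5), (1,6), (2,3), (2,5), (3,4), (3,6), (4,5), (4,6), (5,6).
1 (components: {1, 2, 3, 4, 5, 6})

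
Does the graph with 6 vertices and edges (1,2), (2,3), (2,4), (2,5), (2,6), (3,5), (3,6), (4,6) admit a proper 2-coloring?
No (odd cycle of length 3: 4 -> 2 -> 6 -> 4)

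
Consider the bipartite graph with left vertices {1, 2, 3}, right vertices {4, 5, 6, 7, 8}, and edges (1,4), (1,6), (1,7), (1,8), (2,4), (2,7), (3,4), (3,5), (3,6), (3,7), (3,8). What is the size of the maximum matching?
3 (matching: (1,8), (2,7), (3,6); upper bound min(|L|,|R|) = min(3,5) = 3)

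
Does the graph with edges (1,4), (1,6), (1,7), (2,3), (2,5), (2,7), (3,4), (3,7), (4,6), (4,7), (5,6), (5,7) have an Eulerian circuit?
No (6 vertices have odd degree: {1, 2, 3, 5, 6, 7}; Eulerian circuit requires 0)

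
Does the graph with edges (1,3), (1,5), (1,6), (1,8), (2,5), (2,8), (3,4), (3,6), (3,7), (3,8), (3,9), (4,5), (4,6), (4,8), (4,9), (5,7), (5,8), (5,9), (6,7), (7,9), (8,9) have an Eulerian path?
Yes (the graph is connected and exactly 2 vertices have odd degree: {4, 9}; any Eulerian path must start and end at those)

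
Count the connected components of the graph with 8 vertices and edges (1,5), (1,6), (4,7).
5 (components: {1, 5, 6}, {2}, {3}, {4, 7}, {8})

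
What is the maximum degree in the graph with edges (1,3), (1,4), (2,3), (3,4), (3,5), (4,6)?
4 (attained at vertex 3)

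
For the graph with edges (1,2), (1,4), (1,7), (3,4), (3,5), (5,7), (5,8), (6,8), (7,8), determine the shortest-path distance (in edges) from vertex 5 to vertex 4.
2 (path: 5 -> 3 -> 4, 2 edges)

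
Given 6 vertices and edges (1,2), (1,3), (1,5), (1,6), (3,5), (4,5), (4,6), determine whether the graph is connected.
Yes (BFS from 1 visits [1, 2, 3, 5, 6, 4] — all 6 vertices reached)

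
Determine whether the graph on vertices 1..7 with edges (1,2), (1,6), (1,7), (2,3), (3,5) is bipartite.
Yes. Partition: {1, 3, 4}, {2, 5, 6, 7}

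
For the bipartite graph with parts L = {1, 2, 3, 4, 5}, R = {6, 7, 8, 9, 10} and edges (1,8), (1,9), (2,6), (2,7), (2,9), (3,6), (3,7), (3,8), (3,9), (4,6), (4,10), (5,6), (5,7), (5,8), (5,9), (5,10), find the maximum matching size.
5 (matching: (1,9), (2,7), (3,8), (4,10), (5,6); upper bound min(|L|,|R|) = min(5,5) = 5)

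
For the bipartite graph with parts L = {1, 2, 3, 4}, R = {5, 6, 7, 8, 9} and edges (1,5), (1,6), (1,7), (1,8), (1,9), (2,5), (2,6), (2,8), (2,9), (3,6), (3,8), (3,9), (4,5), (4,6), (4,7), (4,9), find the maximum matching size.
4 (matching: (1,9), (2,8), (3,6), (4,7); upper bound min(|L|,|R|) = min(4,5) = 4)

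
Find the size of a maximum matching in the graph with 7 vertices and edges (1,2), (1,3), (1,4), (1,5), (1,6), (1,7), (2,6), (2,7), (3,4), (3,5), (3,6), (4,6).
3 (matching: (1,7), (2,6), (3,5); upper bound floor(n/2) = floor(7/2) = 3)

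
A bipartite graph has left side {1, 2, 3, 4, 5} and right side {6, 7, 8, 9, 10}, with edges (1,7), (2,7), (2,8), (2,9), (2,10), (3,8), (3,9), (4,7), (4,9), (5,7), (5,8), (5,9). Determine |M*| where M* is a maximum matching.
4 (matching: (1,7), (2,10), (3,9), (5,8); upper bound min(|L|,|R|) = min(5,5) = 5)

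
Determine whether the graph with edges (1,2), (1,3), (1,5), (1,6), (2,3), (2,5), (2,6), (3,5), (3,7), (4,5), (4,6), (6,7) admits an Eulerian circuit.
Yes (the graph is connected and all 7 vertices have even degree)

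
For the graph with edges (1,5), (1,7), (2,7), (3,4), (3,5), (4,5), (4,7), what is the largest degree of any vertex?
3 (attained at vertices 4, 5, 7)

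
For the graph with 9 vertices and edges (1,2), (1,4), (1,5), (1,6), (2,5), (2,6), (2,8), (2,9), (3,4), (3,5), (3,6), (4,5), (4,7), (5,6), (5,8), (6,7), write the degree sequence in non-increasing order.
[6, 5, 5, 4, 4, 3, 2, 2, 1] (degrees: deg(1)=4, deg(2)=5, deg(3)=3, deg(4)=4, deg(5)=6, deg(6)=5, deg(7)=2, deg(8)=2, deg(9)=1)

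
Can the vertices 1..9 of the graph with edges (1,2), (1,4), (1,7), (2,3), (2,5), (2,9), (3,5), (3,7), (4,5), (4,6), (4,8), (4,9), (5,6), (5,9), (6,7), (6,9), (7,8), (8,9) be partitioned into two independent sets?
No (odd cycle of length 3: 5 -> 4 -> 6 -> 5)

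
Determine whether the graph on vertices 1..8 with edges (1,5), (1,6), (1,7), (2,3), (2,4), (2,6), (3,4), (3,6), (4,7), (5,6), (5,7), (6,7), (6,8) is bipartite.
No (odd cycle of length 3: 6 -> 1 -> 5 -> 6)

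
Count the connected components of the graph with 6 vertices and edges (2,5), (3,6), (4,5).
3 (components: {1}, {2, 4, 5}, {3, 6})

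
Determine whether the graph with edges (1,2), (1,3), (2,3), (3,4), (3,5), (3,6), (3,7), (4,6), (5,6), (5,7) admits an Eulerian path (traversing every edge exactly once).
Yes (the graph is connected and exactly 2 vertices have odd degree: {5, 6}; any Eulerian path must start and end at those)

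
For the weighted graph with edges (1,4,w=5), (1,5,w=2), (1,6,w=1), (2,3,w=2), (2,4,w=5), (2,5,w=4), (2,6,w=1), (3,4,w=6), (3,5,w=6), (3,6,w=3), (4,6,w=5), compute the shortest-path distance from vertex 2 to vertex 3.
2 (path: 2 -> 3; weights 2 = 2)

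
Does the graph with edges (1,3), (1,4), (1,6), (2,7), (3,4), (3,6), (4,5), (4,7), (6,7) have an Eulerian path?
No (6 vertices have odd degree: {1, 2, 3, 5, 6, 7}; Eulerian path requires 0 or 2)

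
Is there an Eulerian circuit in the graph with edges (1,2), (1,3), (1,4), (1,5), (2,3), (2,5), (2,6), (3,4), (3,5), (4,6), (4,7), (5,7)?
Yes (the graph is connected and all 7 vertices have even degree)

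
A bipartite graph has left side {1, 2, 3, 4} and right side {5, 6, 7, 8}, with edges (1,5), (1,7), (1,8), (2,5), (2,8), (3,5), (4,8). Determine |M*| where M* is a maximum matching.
3 (matching: (1,7), (2,8), (3,5); upper bound min(|L|,|R|) = min(4,4) = 4)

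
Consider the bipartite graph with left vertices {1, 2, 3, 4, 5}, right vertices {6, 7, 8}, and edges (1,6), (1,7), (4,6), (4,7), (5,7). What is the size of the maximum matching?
2 (matching: (1,7), (4,6); upper bound min(|L|,|R|) = min(5,3) = 3)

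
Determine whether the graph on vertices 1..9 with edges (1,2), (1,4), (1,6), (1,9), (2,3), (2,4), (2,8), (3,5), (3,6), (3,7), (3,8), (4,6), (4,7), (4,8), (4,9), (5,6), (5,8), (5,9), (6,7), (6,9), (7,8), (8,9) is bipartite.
No (odd cycle of length 3: 9 -> 1 -> 4 -> 9)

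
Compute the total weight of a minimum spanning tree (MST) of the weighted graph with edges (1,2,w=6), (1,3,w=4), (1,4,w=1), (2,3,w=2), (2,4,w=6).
7 (MST edges: (1,3,w=4), (1,4,w=1), (2,3,w=2); sum of weights 4 + 1 + 2 = 7)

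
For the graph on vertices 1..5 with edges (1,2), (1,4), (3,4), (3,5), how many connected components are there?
1 (components: {1, 2, 3, 4, 5})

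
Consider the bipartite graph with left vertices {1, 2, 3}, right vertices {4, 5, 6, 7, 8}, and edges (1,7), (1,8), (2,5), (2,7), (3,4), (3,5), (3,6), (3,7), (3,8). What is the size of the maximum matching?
3 (matching: (1,8), (2,7), (3,6); upper bound min(|L|,|R|) = min(3,5) = 3)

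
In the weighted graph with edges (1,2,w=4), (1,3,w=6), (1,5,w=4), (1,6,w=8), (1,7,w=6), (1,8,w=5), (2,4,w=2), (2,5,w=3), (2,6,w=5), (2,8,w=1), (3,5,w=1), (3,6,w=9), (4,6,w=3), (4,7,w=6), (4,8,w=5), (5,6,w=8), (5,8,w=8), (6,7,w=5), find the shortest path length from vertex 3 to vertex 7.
11 (path: 3 -> 5 -> 1 -> 7; weights 1 + 4 + 6 = 11)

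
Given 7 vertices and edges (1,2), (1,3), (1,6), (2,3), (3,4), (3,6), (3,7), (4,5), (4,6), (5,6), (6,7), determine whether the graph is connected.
Yes (BFS from 1 visits [1, 2, 3, 6, 4, 7, 5] — all 7 vertices reached)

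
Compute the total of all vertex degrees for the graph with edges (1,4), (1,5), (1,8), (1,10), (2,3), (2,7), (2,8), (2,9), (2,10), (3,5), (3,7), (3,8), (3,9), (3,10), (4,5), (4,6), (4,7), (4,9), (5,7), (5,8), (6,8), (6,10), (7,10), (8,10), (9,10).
50 (handshake: sum of degrees = 2|E| = 2 x 25 = 50)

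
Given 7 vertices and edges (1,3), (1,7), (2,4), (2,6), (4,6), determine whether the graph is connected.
No, it has 3 components: {1, 3, 7}, {2, 4, 6}, {5}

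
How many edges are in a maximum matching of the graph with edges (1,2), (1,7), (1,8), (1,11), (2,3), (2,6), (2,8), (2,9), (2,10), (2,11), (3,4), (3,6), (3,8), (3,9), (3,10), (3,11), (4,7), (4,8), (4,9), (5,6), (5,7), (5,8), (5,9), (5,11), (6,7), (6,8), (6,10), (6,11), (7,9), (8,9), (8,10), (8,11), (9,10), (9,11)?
5 (matching: (2,8), (3,11), (4,9), (5,7), (6,10); upper bound floor(n/2) = floor(11/2) = 5)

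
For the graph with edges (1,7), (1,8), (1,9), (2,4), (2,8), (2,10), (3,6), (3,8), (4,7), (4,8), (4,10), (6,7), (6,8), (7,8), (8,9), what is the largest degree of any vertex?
7 (attained at vertex 8)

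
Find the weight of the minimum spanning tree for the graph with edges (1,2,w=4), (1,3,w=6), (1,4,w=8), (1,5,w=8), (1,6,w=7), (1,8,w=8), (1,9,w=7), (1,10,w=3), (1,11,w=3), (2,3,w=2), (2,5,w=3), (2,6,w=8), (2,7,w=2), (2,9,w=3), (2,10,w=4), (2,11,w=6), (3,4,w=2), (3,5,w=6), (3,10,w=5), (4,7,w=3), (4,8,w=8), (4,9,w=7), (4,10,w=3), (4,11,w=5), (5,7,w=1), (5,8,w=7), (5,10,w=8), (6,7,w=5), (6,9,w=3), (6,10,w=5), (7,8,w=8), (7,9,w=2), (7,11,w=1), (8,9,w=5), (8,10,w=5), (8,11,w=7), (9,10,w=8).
24 (MST edges: (1,10,w=3), (1,11,w=3), (2,3,w=2), (2,7,w=2), (3,4,w=2), (5,7,w=1), (6,9,w=3), (7,9,w=2), (7,11,w=1), (8,10,w=5); sum of weights 3 + 3 + 2 + 2 + 2 + 1 + 3 + 2 + 1 + 5 = 24)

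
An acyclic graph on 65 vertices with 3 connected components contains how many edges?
62 (Each of the 3 component trees on V_i vertices has V_i - 1 edges; summing gives V - C = 65 - 3 = 62)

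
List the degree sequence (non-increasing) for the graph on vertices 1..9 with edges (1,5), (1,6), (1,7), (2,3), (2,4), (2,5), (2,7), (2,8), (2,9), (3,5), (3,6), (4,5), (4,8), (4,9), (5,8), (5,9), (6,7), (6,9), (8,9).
[6, 6, 5, 4, 4, 4, 3, 3, 3] (degrees: deg(1)=3, deg(2)=6, deg(3)=3, deg(4)=4, deg(5)=6, deg(6)=4, deg(7)=3, deg(8)=4, deg(9)=5)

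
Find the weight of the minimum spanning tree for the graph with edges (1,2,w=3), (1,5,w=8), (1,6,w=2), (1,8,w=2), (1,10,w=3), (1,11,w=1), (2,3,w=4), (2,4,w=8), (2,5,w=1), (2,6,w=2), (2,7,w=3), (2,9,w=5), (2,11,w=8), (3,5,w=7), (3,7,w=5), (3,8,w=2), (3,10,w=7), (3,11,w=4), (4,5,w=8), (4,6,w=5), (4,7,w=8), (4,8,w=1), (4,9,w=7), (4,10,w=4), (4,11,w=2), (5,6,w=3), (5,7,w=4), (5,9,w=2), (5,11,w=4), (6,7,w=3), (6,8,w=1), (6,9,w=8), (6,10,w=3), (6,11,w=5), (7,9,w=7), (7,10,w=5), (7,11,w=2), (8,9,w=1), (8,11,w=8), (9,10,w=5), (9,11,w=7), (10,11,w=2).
15 (MST edges: (1,8,w=2), (1,11,w=1), (2,5,w=1), (2,6,w=2), (3,8,w=2), (4,8,w=1), (6,8,w=1), (7,11,w=2), (8,9,w=1), (10,11,w=2); sum of weights 2 + 1 + 1 + 2 + 2 + 1 + 1 + 2 + 1 + 2 = 15)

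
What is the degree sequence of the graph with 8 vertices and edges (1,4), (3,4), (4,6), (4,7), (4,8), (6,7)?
[5, 2, 2, 1, 1, 1, 0, 0] (degrees: deg(1)=1, deg(2)=0, deg(3)=1, deg(4)=5, deg(5)=0, deg(6)=2, deg(7)=2, deg(8)=1)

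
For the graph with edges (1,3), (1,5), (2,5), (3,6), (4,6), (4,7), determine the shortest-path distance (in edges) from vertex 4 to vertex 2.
5 (path: 4 -> 6 -> 3 -> 1 -> 5 -> 2, 5 edges)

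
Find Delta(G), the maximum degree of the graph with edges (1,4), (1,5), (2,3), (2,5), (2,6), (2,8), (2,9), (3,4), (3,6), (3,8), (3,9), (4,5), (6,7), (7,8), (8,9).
5 (attained at vertices 2, 3)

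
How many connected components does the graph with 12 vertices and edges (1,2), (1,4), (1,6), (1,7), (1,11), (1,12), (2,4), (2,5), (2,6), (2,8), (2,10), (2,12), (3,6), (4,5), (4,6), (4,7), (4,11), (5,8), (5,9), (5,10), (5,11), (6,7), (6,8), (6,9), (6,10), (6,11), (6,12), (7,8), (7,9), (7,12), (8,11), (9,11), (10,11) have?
1 (components: {1, 2, 3, 4, 5, 6, 7, 8, 9, 10, 11, 12})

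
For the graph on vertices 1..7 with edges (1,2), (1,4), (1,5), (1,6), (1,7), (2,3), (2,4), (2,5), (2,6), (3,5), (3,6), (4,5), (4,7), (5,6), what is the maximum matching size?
3 (matching: (1,7), (2,4), (5,6); upper bound floor(n/2) = floor(7/2) = 3)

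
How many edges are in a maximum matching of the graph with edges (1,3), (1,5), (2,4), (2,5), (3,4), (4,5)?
2 (matching: (1,3), (4,5); upper bound floor(n/2) = floor(5/2) = 2)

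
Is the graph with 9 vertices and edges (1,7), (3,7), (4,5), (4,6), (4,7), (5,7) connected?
No, it has 4 components: {1, 3, 4, 5, 6, 7}, {2}, {8}, {9}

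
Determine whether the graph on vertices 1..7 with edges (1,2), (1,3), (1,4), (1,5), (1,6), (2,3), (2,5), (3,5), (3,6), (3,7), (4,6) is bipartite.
No (odd cycle of length 3: 4 -> 1 -> 6 -> 4)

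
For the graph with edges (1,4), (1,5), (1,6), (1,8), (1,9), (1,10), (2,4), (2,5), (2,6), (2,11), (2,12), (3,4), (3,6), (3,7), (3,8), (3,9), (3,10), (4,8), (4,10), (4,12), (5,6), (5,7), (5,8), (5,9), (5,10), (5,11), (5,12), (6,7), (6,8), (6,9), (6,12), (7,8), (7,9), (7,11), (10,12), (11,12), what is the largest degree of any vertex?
9 (attained at vertex 5)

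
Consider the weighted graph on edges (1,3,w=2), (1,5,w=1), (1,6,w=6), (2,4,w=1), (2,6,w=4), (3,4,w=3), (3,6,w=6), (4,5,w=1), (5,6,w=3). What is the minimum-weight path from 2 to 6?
4 (path: 2 -> 6; weights 4 = 4)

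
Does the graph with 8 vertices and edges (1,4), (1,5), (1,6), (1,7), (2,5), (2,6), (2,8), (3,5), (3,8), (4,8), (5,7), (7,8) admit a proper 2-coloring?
No (odd cycle of length 3: 5 -> 1 -> 7 -> 5)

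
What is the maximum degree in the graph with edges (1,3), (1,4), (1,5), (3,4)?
3 (attained at vertex 1)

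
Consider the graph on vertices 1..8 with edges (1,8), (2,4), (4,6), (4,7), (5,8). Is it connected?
No, it has 3 components: {1, 5, 8}, {2, 4, 6, 7}, {3}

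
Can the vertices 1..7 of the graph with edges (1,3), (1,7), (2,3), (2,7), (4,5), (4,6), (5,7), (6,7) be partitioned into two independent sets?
Yes. Partition: {1, 2, 5, 6}, {3, 4, 7}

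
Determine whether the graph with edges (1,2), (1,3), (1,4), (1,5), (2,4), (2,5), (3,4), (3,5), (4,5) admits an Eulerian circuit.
No (2 vertices have odd degree: {2, 3}; Eulerian circuit requires 0)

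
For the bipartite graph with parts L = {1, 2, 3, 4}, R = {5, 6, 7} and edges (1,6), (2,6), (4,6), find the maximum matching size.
1 (matching: (1,6); upper bound min(|L|,|R|) = min(4,3) = 3)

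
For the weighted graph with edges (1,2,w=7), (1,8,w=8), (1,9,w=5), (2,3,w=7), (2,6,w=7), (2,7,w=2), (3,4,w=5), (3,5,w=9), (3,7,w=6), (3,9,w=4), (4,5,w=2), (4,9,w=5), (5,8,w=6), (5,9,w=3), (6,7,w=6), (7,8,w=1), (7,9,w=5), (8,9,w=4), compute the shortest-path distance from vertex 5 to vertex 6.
13 (path: 5 -> 8 -> 7 -> 6; weights 6 + 1 + 6 = 13)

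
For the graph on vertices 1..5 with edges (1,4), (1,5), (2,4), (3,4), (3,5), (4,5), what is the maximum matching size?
2 (matching: (2,4), (3,5); upper bound floor(n/2) = floor(5/2) = 2)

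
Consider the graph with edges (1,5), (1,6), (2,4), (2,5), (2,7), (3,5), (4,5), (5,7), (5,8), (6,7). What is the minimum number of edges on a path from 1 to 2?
2 (path: 1 -> 5 -> 2, 2 edges)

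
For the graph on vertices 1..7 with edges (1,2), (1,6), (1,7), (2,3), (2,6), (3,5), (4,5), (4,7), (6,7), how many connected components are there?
1 (components: {1, 2, 3, 4, 5, 6, 7})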